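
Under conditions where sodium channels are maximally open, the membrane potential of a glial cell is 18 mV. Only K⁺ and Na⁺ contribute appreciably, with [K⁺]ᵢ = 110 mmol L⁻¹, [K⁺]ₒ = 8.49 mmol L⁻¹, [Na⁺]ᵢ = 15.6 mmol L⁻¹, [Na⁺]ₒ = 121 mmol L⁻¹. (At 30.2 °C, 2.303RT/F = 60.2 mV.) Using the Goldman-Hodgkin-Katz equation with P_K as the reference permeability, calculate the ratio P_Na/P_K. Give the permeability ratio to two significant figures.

Let α = P_Na/P_K. GHK: Vm = 60.2·log₁₀[(Kₒ + α·Naₒ)/(Kᵢ + α·Naᵢ)].
10^(Vm/60.2) = 10^(18.0/60.2) = 1.9907
So 1.9907·(Kᵢ + α·Naᵢ) = Kₒ + α·Naₒ → α = (1.9907·110.0 − 8.49) / (121.0 − 1.9907·15.6)
α = (219 − 8.49) / (121.0 − 31.05) = 210.5/89.95 = 2.34

2.3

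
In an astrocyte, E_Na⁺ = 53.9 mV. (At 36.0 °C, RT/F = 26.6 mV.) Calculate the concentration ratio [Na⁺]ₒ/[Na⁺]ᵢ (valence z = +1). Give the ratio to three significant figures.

7.59

ln([out]/[in]) = E·z/(26.6) = 53.9 × 1 / 26.6 = 2.0263
[out]/[in] = e^(2.0263) = 7.586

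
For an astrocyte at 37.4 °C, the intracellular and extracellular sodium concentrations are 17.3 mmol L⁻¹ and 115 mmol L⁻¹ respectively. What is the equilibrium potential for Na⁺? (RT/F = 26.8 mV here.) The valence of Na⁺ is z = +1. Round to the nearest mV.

E = (26.8/z) · ln([Na⁺]_out/[Na⁺]_in) with z = +1.
= (26.8/1) · ln(115/17.3) = 26.80 · ln(6.647)
= 26.80 · (1.8942) = 50.77 mV

51 mV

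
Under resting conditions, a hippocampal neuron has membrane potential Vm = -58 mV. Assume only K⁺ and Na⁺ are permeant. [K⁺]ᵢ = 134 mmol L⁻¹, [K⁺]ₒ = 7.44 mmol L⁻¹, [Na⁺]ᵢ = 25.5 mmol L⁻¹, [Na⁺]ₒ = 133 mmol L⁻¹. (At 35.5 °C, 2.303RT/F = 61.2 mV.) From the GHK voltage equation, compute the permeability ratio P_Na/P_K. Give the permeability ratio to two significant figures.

Let α = P_Na/P_K. GHK: Vm = 61.2·log₁₀[(Kₒ + α·Naₒ)/(Kᵢ + α·Naᵢ)].
10^(Vm/61.2) = 10^(-58.0/61.2) = 0.11279
So 0.11279·(Kᵢ + α·Naᵢ) = Kₒ + α·Naₒ → α = (0.11279·134.0 − 7.44) / (133.0 − 0.11279·25.5)
α = (15.11 − 7.44) / (133.0 − 2.876) = 7.674/130.1 = 0.05898

0.059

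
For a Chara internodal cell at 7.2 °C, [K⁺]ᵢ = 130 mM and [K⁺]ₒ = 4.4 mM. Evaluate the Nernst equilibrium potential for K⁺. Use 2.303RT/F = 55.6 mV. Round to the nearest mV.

E = (55.6/z) · log₁₀([K⁺]_out/[K⁺]_in) with z = +1.
= (55.6/1) · log₁₀(4.4/130) = 55.60 · log₁₀(0.03385)
= 55.60 · (-1.4705) = -81.76 mV

-82 mV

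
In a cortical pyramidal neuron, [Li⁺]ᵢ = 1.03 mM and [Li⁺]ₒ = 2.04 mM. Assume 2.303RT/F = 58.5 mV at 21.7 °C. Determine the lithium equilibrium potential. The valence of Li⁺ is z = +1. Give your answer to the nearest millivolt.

17 mV

E = (58.5/z) · log₁₀([Li⁺]_out/[Li⁺]_in) with z = +1.
= (58.5/1) · log₁₀(2.04/1.03) = 58.50 · log₁₀(1.981)
= 58.50 · (0.2968) = 17.36 mV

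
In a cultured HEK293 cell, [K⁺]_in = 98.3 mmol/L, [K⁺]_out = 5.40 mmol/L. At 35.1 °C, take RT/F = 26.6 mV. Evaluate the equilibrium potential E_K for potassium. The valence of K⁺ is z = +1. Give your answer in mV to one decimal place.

E = (26.6/z) · ln([K⁺]_out/[K⁺]_in) with z = +1.
= (26.6/1) · ln(5.40/98.3) = 26.60 · ln(0.05493)
= 26.60 · (-2.9016) = -77.18 mV

-77.2 mV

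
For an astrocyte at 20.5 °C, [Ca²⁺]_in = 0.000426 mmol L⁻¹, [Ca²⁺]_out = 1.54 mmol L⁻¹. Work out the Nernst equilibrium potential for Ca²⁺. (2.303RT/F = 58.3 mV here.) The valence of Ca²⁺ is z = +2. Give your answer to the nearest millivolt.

E = (58.3/z) · log₁₀([Ca²⁺]_out/[Ca²⁺]_in) with z = +2.
= (58.3/2) · log₁₀(1.54/0.000426) = 29.15 · log₁₀(3615)
= 29.15 · (3.5581) = 103.72 mV

104 mV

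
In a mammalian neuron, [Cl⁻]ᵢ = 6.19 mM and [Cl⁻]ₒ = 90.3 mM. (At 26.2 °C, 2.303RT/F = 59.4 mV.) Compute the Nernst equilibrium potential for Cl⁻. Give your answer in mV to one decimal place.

E = (59.4/z) · log₁₀([Cl⁻]_out/[Cl⁻]_in) with z = -1.
For an anion, dividing by z = -1 reverses the sign.
= (59.4/-1) · log₁₀(90.3/6.19) = -59.40 · log₁₀(14.59)
= -59.40 · (1.1640) = -69.14 mV

-69.1 mV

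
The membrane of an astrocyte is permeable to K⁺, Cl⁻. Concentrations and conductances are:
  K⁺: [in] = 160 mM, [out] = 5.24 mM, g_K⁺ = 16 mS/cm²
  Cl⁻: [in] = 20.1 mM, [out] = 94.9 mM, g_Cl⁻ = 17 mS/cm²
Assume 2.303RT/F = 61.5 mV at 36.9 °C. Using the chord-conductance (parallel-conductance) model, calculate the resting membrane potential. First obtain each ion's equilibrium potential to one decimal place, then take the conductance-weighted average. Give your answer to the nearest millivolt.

E_K⁺ = (61.5/1)·log₁₀(5.24/160) = -91.3 mV
E_Cl⁻ = (61.5/-1)·log₁₀(94.9/20.1) = -41.5 mV
Vm = (Σ gᵢEᵢ)/(Σ gᵢ) = (16·-91.3 + 17·-41.5) / (16 + 17)
= -2166.30 / 33 = -65.65 mV

-66 mV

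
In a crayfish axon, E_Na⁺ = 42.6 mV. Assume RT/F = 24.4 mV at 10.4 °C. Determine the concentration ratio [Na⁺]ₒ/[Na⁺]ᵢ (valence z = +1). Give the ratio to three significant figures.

ln([out]/[in]) = E·z/(24.4) = 42.6 × 1 / 24.4 = 1.7459
[out]/[in] = e^(1.7459) = 5.731

5.73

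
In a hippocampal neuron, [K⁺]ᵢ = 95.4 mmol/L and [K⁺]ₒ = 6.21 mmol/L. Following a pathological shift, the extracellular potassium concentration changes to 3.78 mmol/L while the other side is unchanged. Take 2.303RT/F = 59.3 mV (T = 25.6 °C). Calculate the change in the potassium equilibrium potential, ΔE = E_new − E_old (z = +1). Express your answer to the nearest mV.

E_old = (59.3/1)·log₁₀(6.21/95.4) = -70.36 mV
E_new = (59.3/1)·log₁₀(3.78/95.4) = -83.14 mV
ΔE = -83.14 − (-70.36) = -12.79 mV

-13 mV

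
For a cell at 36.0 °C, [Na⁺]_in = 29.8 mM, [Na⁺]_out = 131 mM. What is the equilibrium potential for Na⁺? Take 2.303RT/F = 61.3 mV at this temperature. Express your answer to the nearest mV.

39 mV

E = (61.3/z) · log₁₀([Na⁺]_out/[Na⁺]_in) with z = +1.
= (61.3/1) · log₁₀(131/29.8) = 61.30 · log₁₀(4.396)
= 61.30 · (0.6431) = 39.42 mV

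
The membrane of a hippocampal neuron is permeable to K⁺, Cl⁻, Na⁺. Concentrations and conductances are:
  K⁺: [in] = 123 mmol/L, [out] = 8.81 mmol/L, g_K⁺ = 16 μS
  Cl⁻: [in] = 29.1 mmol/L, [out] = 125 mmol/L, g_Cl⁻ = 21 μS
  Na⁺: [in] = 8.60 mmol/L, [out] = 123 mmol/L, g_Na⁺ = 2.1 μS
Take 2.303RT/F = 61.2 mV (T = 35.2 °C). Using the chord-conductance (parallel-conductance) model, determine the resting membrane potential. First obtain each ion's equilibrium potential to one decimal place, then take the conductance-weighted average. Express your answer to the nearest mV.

E_K⁺ = (61.2/1)·log₁₀(8.81/123) = -70.1 mV
E_Cl⁻ = (61.2/-1)·log₁₀(125/29.1) = -38.7 mV
E_Na⁺ = (61.2/1)·log₁₀(123/8.60) = 70.7 mV
Vm = (Σ gᵢEᵢ)/(Σ gᵢ) = (16·-70.1 + 21·-38.7 + 2.1·70.7) / (16 + 21 + 2.1)
= -1785.83 / 39.1 = -45.67 mV

-46 mV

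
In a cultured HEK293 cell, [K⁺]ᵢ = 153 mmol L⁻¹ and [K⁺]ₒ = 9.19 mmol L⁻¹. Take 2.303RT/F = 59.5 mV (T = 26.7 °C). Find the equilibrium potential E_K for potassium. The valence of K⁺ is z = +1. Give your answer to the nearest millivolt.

-73 mV

E = (59.5/z) · log₁₀([K⁺]_out/[K⁺]_in) with z = +1.
= (59.5/1) · log₁₀(9.19/153) = 59.50 · log₁₀(0.06007)
= 59.50 · (-1.2214) = -72.67 mV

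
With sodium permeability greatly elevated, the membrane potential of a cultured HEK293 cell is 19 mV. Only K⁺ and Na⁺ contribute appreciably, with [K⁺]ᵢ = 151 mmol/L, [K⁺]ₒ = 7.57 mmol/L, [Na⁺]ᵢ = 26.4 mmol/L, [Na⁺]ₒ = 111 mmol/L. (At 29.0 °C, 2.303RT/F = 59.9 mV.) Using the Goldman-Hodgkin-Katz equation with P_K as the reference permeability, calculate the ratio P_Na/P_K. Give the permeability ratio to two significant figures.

5.4

Let α = P_Na/P_K. GHK: Vm = 59.9·log₁₀[(Kₒ + α·Naₒ)/(Kᵢ + α·Naᵢ)].
10^(Vm/59.9) = 10^(19.0/59.9) = 2.0758
So 2.0758·(Kᵢ + α·Naᵢ) = Kₒ + α·Naₒ → α = (2.0758·151.0 − 7.57) / (111.0 − 2.0758·26.4)
α = (313.5 − 7.57) / (111.0 − 54.8) = 305.9/56.2 = 5.443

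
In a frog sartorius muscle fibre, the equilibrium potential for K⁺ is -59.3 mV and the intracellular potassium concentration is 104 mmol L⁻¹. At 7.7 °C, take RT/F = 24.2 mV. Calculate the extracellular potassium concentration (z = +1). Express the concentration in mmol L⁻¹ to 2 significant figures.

Nernst: E = (24.2/1) · ln([out]/[in]), so ln([out]/[in]) = -59.3 × 1 / 24.2 = -2.4504.
[out]/[in] = e^(-2.4504) = 0.08626.
[out] = 0.08626 × 104 = 8.971 mmol L⁻¹.

9.0 mmol L⁻¹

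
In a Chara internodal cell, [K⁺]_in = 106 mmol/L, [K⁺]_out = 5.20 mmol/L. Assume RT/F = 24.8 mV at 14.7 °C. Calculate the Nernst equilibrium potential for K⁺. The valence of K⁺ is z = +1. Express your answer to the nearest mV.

-75 mV

E = (24.8/z) · ln([K⁺]_out/[K⁺]_in) with z = +1.
= (24.8/1) · ln(5.20/106) = 24.80 · ln(0.04906)
= 24.80 · (-3.0148) = -74.77 mV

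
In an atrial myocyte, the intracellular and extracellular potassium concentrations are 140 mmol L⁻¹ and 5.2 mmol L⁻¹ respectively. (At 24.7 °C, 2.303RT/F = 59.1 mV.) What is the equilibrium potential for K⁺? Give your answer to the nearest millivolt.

-85 mV

E = (59.1/z) · log₁₀([K⁺]_out/[K⁺]_in) with z = +1.
= (59.1/1) · log₁₀(5.2/140) = 59.10 · log₁₀(0.03714)
= 59.10 · (-1.4301) = -84.52 mV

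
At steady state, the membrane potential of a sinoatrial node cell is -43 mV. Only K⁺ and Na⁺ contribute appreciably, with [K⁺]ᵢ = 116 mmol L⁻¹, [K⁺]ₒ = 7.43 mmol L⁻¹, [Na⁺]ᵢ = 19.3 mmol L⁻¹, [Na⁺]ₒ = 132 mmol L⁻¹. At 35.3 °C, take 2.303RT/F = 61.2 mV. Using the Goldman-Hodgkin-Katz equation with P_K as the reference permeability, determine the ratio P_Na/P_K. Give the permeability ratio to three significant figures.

0.122

Let α = P_Na/P_K. GHK: Vm = 61.2·log₁₀[(Kₒ + α·Naₒ)/(Kᵢ + α·Naᵢ)].
10^(Vm/61.2) = 10^(-43.0/61.2) = 0.19833
So 0.19833·(Kᵢ + α·Naᵢ) = Kₒ + α·Naₒ → α = (0.19833·116.0 − 7.43) / (132.0 − 0.19833·19.3)
α = (23.01 − 7.43) / (132.0 − 3.828) = 15.58/128.2 = 0.1215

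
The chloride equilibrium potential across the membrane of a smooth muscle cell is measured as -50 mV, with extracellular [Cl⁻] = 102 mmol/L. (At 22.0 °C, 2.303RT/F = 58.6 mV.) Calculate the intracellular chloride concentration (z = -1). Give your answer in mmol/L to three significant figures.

Nernst: E = (58.6/-1) · log₁₀([out]/[in]), so log₁₀([out]/[in]) = -50.0 × -1 / 58.6 = 0.8532.
[out]/[in] = 10^(0.8532) = 7.133.
[in] = 102 / 7.133 = 14.3 mmol/L.

14.3 mmol/L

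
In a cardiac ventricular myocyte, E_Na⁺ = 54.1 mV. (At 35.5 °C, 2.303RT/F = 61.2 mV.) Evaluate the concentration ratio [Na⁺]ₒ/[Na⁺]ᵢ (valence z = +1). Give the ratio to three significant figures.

log₁₀([out]/[in]) = E·z/(61.2) = 54.1 × 1 / 61.2 = 0.8840
[out]/[in] = 10^(0.8840) = 7.656

7.66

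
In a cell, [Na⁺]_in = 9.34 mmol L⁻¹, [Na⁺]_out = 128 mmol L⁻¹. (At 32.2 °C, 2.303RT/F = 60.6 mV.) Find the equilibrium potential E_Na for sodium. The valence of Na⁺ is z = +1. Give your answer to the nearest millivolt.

E = (60.6/z) · log₁₀([Na⁺]_out/[Na⁺]_in) with z = +1.
= (60.6/1) · log₁₀(128/9.34) = 60.60 · log₁₀(13.7)
= 60.60 · (1.1369) = 68.89 mV

69 mV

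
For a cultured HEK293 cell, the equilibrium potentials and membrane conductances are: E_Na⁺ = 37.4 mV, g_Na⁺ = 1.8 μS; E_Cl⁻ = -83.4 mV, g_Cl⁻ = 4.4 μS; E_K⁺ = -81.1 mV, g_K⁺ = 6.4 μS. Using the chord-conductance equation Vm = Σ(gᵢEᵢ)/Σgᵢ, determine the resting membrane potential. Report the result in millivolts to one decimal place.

Σ gᵢEᵢ = 1.8·(37.4) + 4.4·(-83.4) + 6.4·(-81.1) = -818.68
Σ gᵢ = 1.8 + 4.4 + 6.4 = 12.6
Vm = -818.68 / 12.6 = -64.97 mV

-65.0 mV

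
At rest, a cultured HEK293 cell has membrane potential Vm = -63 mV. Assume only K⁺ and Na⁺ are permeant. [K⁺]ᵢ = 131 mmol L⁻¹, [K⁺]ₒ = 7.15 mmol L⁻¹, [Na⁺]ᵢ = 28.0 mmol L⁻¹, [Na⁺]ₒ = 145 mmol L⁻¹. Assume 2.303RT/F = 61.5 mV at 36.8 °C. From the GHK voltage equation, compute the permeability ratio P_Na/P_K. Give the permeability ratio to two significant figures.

Let α = P_Na/P_K. GHK: Vm = 61.5·log₁₀[(Kₒ + α·Naₒ)/(Kᵢ + α·Naᵢ)].
10^(Vm/61.5) = 10^(-63.0/61.5) = 0.094539
So 0.094539·(Kᵢ + α·Naᵢ) = Kₒ + α·Naₒ → α = (0.094539·131.0 − 7.15) / (145.0 − 0.094539·28.0)
α = (12.38 − 7.15) / (145.0 − 2.647) = 5.235/142.4 = 0.03677

0.037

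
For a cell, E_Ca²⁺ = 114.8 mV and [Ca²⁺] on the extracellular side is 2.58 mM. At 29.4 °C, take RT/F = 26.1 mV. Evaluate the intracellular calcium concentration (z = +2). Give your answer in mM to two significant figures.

0.00039 mM

Nernst: E = (26.1/2) · ln([out]/[in]), so ln([out]/[in]) = 114.8 × 2 / 26.1 = 8.7969.
[out]/[in] = e^(8.7969) = 6614.
[in] = 2.58 / 6614 = 0.0003901 mM.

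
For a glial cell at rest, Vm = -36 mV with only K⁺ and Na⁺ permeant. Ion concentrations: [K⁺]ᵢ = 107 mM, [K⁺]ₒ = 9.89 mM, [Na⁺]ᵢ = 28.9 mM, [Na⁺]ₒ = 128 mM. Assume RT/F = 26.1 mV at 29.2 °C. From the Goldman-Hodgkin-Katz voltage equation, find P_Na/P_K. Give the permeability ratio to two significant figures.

Let α = P_Na/P_K. GHK: Vm = 26.1·ln[(Kₒ + α·Naₒ)/(Kᵢ + α·Naᵢ)].
e^(Vm/26.1) = e^(-36.0/26.1) = 0.25175
So 0.25175·(Kᵢ + α·Naᵢ) = Kₒ + α·Naₒ → α = (0.25175·107.0 − 9.89) / (128.0 − 0.25175·28.9)
α = (26.94 − 9.89) / (128.0 − 7.276) = 17.05/120.7 = 0.1412

0.14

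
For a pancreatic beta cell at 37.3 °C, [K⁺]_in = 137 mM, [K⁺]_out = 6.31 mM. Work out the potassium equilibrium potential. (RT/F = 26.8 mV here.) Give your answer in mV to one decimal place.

E = (26.8/z) · ln([K⁺]_out/[K⁺]_in) with z = +1.
= (26.8/1) · ln(6.31/137) = 26.80 · ln(0.04606)
= 26.80 · (-3.0778) = -82.49 mV

-82.5 mV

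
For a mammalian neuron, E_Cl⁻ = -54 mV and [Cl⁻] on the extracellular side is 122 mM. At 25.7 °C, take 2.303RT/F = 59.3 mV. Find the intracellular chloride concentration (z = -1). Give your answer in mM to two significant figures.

15 mM

Nernst: E = (59.3/-1) · log₁₀([out]/[in]), so log₁₀([out]/[in]) = -54.0 × -1 / 59.3 = 0.9106.
[out]/[in] = 10^(0.9106) = 8.14.
[in] = 122 / 8.14 = 14.99 mM.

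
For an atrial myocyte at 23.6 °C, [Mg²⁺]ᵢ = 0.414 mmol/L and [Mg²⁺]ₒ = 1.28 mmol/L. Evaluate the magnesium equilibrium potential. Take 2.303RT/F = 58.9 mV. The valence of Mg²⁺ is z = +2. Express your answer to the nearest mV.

E = (58.9/z) · log₁₀([Mg²⁺]_out/[Mg²⁺]_in) with z = +2.
= (58.9/2) · log₁₀(1.28/0.414) = 29.45 · log₁₀(3.092)
= 29.45 · (0.4902) = 14.44 mV

14 mV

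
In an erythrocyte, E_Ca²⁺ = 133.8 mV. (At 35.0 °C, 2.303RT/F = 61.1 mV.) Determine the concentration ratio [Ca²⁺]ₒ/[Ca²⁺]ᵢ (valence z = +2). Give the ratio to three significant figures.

24000

log₁₀([out]/[in]) = E·z/(61.1) = 133.8 × 2 / 61.1 = 4.3797
[out]/[in] = 10^(4.3797) = 2.397e+04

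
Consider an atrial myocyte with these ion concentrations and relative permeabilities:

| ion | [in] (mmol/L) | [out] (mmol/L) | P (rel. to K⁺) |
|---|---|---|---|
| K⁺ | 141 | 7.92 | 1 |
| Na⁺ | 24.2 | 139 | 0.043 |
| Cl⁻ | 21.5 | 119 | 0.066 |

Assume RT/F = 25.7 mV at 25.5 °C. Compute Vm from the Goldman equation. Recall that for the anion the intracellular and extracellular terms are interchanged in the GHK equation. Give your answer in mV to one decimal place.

-58.6 mV

Vm = 25.7 · ln[(Σ P·[cation]ₒ + Σ P·[anion]ᵢ) / (Σ P·[cation]ᵢ + Σ P·[anion]ₒ)]
Numerator = 1×7.92 + 0.043×139 + 0.066×21.5 = 15.32
Denominator = 1×141 + 0.043×24.2 + 0.066×119 = 149.9
Vm = 25.7 · ln(0.10218) = 25.7 × (-2.2810) = -58.62 mV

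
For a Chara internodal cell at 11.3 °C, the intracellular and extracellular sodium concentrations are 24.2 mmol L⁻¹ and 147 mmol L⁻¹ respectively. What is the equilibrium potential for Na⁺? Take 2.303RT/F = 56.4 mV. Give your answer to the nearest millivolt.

E = (56.4/z) · log₁₀([Na⁺]_out/[Na⁺]_in) with z = +1.
= (56.4/1) · log₁₀(147/24.2) = 56.40 · log₁₀(6.074)
= 56.40 · (0.7835) = 44.19 mV

44 mV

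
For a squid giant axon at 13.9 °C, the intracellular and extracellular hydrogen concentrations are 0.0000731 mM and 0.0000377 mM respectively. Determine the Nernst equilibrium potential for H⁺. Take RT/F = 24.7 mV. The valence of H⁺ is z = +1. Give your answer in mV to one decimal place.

E = (24.7/z) · ln([H⁺]_out/[H⁺]_in) with z = +1.
= (24.7/1) · ln(0.0000377/0.0000731) = 24.70 · ln(0.5157)
= 24.70 · (-0.6622) = -16.36 mV

-16.4 mV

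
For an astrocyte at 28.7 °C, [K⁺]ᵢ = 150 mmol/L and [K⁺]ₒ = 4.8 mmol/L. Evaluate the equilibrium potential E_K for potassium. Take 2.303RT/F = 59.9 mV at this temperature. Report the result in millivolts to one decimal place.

-89.5 mV

E = (59.9/z) · log₁₀([K⁺]_out/[K⁺]_in) with z = +1.
= (59.9/1) · log₁₀(4.8/150) = 59.90 · log₁₀(0.032)
= 59.90 · (-1.4949) = -89.54 mV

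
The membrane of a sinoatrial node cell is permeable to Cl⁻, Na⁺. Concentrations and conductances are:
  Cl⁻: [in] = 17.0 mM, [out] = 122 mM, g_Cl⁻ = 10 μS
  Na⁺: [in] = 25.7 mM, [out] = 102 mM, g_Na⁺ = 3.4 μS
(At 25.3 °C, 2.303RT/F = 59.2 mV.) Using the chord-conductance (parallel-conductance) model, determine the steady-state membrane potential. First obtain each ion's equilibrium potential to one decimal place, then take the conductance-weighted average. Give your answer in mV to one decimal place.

E_Cl⁻ = (59.2/-1)·log₁₀(122/17.0) = -50.7 mV
E_Na⁺ = (59.2/1)·log₁₀(102/25.7) = 35.4 mV
Vm = (Σ gᵢEᵢ)/(Σ gᵢ) = (10·-50.7 + 3.4·35.4) / (10 + 3.4)
= -386.64 / 13.4 = -28.85 mV

-28.9 mV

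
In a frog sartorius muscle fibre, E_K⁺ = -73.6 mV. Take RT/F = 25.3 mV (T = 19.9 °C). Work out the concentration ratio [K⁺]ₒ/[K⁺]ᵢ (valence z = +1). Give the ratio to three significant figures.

0.0545

ln([out]/[in]) = E·z/(25.3) = -73.6 × 1 / 25.3 = -2.9091
[out]/[in] = e^(-2.9091) = 0.05453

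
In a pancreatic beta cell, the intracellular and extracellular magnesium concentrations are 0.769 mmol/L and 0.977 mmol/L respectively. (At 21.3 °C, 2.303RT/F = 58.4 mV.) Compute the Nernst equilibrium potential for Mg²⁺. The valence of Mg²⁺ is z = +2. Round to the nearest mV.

3 mV

E = (58.4/z) · log₁₀([Mg²⁺]_out/[Mg²⁺]_in) with z = +2.
= (58.4/2) · log₁₀(0.977/0.769) = 29.20 · log₁₀(1.27)
= 29.20 · (0.1040) = 3.04 mV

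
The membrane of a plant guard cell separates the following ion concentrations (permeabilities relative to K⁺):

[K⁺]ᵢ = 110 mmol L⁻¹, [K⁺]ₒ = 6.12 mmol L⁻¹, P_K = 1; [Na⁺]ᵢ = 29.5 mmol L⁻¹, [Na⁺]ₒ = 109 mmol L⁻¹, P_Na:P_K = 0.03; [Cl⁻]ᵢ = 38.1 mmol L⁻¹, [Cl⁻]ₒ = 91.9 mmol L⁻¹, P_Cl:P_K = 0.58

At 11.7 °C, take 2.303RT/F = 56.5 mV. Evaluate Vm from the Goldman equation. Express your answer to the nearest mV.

-41 mV

Vm = 56.5 · log₁₀[(Σ P·[cation]ₒ + Σ P·[anion]ᵢ) / (Σ P·[cation]ᵢ + Σ P·[anion]ₒ)]
Numerator = 1×6.12 + 0.03×109 + 0.58×38.1 = 31.49
Denominator = 1×110 + 0.03×29.5 + 0.58×91.9 = 164.2
Vm = 56.5 · log₁₀(0.19178) = 56.5 × (-0.7172) = -40.52 mV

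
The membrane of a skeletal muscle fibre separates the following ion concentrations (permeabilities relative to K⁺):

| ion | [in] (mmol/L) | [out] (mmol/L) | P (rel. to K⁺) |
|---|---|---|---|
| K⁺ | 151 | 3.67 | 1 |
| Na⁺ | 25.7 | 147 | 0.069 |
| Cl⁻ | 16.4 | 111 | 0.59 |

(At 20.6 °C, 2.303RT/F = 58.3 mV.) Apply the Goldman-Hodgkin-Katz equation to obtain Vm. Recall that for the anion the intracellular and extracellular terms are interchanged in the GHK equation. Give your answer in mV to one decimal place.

Vm = 58.3 · log₁₀[(Σ P·[cation]ₒ + Σ P·[anion]ᵢ) / (Σ P·[cation]ᵢ + Σ P·[anion]ₒ)]
Numerator = 1×3.67 + 0.069×147 + 0.59×16.4 = 23.49
Denominator = 1×151 + 0.069×25.7 + 0.59×111 = 218.3
Vm = 58.3 · log₁₀(0.10762) = 58.3 × (-0.9681) = -56.44 mV

-56.4 mV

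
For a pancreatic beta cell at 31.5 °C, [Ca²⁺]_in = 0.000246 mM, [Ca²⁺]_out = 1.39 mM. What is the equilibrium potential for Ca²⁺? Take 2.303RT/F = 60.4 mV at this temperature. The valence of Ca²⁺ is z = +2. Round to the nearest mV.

E = (60.4/z) · log₁₀([Ca²⁺]_out/[Ca²⁺]_in) with z = +2.
= (60.4/2) · log₁₀(1.39/0.000246) = 30.20 · log₁₀(5650)
= 30.20 · (3.7521) = 113.31 mV

113 mV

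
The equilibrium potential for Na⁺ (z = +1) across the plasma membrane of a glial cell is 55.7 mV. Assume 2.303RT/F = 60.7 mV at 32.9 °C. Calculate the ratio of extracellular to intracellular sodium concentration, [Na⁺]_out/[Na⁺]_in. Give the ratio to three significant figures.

log₁₀([out]/[in]) = E·z/(60.7) = 55.7 × 1 / 60.7 = 0.9176
[out]/[in] = 10^(0.9176) = 8.272

8.27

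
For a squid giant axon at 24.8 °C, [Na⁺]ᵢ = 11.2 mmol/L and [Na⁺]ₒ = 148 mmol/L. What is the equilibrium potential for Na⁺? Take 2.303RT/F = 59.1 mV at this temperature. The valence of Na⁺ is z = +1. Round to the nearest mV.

66 mV

E = (59.1/z) · log₁₀([Na⁺]_out/[Na⁺]_in) with z = +1.
= (59.1/1) · log₁₀(148/11.2) = 59.10 · log₁₀(13.21)
= 59.10 · (1.1210) = 66.25 mV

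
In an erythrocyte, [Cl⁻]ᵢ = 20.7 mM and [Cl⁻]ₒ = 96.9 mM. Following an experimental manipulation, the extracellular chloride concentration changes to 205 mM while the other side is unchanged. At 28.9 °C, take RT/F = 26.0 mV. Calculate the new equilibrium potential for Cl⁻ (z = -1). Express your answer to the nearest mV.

-60 mV

After the shift: [Cl⁻]_out = 205, [Cl⁻]_in = 20.7 mM.
E_new = (26.0/-1)·ln(205/20.7) = -26.00 · (2.2929) = -59.61 mV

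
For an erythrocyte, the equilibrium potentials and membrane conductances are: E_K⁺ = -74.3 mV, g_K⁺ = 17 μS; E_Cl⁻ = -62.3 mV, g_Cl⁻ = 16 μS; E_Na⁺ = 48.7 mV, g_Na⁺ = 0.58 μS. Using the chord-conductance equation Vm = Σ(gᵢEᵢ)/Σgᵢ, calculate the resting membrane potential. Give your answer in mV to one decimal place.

Σ gᵢEᵢ = 17·(-74.3) + 16·(-62.3) + 0.58·(48.7) = -2231.65
Σ gᵢ = 17 + 16 + 0.58 = 33.58
Vm = -2231.65 / 33.58 = -66.46 mV

-66.5 mV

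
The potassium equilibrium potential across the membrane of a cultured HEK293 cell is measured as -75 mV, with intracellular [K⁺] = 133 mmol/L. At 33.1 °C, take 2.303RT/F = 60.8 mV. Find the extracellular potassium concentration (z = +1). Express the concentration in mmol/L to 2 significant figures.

7.8 mmol/L

Nernst: E = (60.8/1) · log₁₀([out]/[in]), so log₁₀([out]/[in]) = -75.0 × 1 / 60.8 = -1.2336.
[out]/[in] = 10^(-1.2336) = 0.0584.
[out] = 0.0584 × 133 = 7.768 mmol/L.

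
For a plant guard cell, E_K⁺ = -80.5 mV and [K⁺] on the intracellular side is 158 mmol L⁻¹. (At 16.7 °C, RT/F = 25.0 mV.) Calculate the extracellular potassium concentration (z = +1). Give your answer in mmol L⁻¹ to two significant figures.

6.3 mmol L⁻¹

Nernst: E = (25.0/1) · ln([out]/[in]), so ln([out]/[in]) = -80.5 × 1 / 25.0 = -3.2200.
[out]/[in] = e^(-3.2200) = 0.03996.
[out] = 0.03996 × 158 = 6.313 mmol L⁻¹.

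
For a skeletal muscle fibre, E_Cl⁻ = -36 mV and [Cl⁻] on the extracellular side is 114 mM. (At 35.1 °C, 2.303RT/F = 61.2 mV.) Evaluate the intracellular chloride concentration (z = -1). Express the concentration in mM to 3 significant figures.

29.4 mM

Nernst: E = (61.2/-1) · log₁₀([out]/[in]), so log₁₀([out]/[in]) = -36.0 × -1 / 61.2 = 0.5882.
[out]/[in] = 10^(0.5882) = 3.875.
[in] = 114 / 3.875 = 29.42 mM.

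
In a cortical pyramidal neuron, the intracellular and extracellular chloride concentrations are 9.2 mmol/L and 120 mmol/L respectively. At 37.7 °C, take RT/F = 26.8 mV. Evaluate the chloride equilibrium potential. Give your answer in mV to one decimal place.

E = (26.8/z) · ln([Cl⁻]_out/[Cl⁻]_in) with z = -1.
For an anion, dividing by z = -1 reverses the sign.
= (26.8/-1) · ln(120/9.2) = -26.80 · ln(13.04)
= -26.80 · (2.5683) = -68.83 mV

-68.8 mV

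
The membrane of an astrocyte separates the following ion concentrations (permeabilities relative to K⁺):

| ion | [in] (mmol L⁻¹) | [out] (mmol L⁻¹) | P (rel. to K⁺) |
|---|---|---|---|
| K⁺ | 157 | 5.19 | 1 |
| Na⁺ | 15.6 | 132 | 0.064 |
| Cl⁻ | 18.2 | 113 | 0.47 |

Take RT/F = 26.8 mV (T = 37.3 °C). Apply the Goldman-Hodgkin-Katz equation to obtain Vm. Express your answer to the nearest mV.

Vm = 26.8 · ln[(Σ P·[cation]ₒ + Σ P·[anion]ᵢ) / (Σ P·[cation]ᵢ + Σ P·[anion]ₒ)]
Numerator = 1×5.19 + 0.064×132 + 0.47×18.2 = 22.19
Denominator = 1×157 + 0.064×15.6 + 0.47×113 = 211.1
Vm = 26.8 · ln(0.10512) = 26.8 × (-2.2526) = -60.37 mV

-60 mV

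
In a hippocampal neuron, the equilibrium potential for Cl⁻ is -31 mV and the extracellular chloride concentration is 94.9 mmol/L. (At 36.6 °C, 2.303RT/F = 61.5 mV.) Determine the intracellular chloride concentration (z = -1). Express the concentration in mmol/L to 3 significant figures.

Nernst: E = (61.5/-1) · log₁₀([out]/[in]), so log₁₀([out]/[in]) = -31.0 × -1 / 61.5 = 0.5041.
[out]/[in] = 10^(0.5041) = 3.192.
[in] = 94.9 / 3.192 = 29.73 mmol/L.

29.7 mmol/L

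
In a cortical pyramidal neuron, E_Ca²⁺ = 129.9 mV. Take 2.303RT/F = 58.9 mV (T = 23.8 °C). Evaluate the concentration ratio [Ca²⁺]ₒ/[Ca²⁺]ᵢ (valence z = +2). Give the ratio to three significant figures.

25800

log₁₀([out]/[in]) = E·z/(58.9) = 129.9 × 2 / 58.9 = 4.4109
[out]/[in] = 10^(4.4109) = 2.576e+04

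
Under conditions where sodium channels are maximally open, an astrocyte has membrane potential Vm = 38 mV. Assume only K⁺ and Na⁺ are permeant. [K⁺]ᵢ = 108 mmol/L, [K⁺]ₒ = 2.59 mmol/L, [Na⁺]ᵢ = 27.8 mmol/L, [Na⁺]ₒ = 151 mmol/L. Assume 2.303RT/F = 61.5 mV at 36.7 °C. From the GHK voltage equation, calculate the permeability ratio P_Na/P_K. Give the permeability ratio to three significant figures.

Let α = P_Na/P_K. GHK: Vm = 61.5·log₁₀[(Kₒ + α·Naₒ)/(Kᵢ + α·Naᵢ)].
10^(Vm/61.5) = 10^(38.0/61.5) = 4.1485
So 4.1485·(Kᵢ + α·Naᵢ) = Kₒ + α·Naₒ → α = (4.1485·108.0 − 2.59) / (151.0 − 4.1485·27.8)
α = (448 − 2.59) / (151.0 − 115.3) = 445.4/35.67 = 12.49

12.5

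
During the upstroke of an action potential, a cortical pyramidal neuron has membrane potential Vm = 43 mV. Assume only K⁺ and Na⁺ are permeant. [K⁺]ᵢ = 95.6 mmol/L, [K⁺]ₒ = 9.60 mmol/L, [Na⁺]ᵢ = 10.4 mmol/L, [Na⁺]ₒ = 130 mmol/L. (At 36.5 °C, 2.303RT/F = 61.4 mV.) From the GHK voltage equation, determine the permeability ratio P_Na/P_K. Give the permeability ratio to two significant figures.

Let α = P_Na/P_K. GHK: Vm = 61.4·log₁₀[(Kₒ + α·Naₒ)/(Kᵢ + α·Naᵢ)].
10^(Vm/61.4) = 10^(43.0/61.4) = 5.0156
So 5.0156·(Kᵢ + α·Naᵢ) = Kₒ + α·Naₒ → α = (5.0156·95.6 − 9.6) / (130.0 − 5.0156·10.4)
α = (479.5 − 9.6) / (130.0 − 52.16) = 469.9/77.84 = 6.037

6.0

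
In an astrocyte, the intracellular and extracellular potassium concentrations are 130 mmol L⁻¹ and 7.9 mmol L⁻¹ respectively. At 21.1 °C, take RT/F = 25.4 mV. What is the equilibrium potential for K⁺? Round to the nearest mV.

E = (25.4/z) · ln([K⁺]_out/[K⁺]_in) with z = +1.
= (25.4/1) · ln(7.9/130) = 25.40 · ln(0.06077)
= 25.40 · (-2.8007) = -71.14 mV

-71 mV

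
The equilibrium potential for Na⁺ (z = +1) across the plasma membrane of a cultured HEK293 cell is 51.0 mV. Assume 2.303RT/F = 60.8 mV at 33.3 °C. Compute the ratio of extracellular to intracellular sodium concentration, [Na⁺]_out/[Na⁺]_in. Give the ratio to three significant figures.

6.90

log₁₀([out]/[in]) = E·z/(60.8) = 51.0 × 1 / 60.8 = 0.8388
[out]/[in] = 10^(0.8388) = 6.899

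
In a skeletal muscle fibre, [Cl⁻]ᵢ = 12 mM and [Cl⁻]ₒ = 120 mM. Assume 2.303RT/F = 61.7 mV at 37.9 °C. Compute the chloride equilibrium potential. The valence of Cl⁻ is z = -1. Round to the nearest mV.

-62 mV

E = (61.7/z) · log₁₀([Cl⁻]_out/[Cl⁻]_in) with z = -1.
For an anion, dividing by z = -1 reverses the sign.
= (61.7/-1) · log₁₀(120/12) = -61.70 · log₁₀(10)
= -61.70 · (1.0000) = -61.70 mV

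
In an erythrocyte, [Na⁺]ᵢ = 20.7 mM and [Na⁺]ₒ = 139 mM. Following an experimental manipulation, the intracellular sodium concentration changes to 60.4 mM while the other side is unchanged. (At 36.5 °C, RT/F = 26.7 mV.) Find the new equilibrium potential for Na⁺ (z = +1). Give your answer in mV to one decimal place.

After the shift: [Na⁺]_out = 139, [Na⁺]_in = 60.4 mM.
E_new = (26.7/1)·ln(139/60.4) = 26.70 · (0.8335) = 22.25 mV

22.3 mV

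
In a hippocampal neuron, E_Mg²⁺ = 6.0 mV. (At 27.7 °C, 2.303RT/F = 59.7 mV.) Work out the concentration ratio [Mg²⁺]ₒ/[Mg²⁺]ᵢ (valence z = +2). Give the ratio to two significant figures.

log₁₀([out]/[in]) = E·z/(59.7) = 6.0 × 2 / 59.7 = 0.2010
[out]/[in] = 10^(0.2010) = 1.589

1.6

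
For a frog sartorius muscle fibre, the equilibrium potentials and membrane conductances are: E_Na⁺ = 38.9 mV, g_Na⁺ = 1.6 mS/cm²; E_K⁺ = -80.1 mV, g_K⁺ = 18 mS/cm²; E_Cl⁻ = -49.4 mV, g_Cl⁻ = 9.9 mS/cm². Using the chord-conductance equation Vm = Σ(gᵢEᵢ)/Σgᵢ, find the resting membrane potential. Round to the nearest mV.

-63 mV

Σ gᵢEᵢ = 1.6·(38.9) + 18·(-80.1) + 9.9·(-49.4) = -1868.62
Σ gᵢ = 1.6 + 18 + 9.9 = 29.5
Vm = -1868.62 / 29.5 = -63.34 mV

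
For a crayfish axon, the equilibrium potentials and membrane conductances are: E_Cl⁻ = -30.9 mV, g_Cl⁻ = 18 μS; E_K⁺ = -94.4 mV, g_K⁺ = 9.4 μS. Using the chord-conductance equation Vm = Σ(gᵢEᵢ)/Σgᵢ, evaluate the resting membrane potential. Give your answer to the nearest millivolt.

Σ gᵢEᵢ = 18·(-30.9) + 9.4·(-94.4) = -1443.56
Σ gᵢ = 18 + 9.4 = 27.4
Vm = -1443.56 / 27.4 = -52.68 mV

-53 mV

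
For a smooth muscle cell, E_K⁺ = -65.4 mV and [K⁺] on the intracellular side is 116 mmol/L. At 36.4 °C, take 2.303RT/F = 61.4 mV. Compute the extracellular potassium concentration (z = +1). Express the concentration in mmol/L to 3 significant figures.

9.98 mmol/L

Nernst: E = (61.4/1) · log₁₀([out]/[in]), so log₁₀([out]/[in]) = -65.4 × 1 / 61.4 = -1.0651.
[out]/[in] = 10^(-1.0651) = 0.08607.
[out] = 0.08607 × 116 = 9.984 mmol/L.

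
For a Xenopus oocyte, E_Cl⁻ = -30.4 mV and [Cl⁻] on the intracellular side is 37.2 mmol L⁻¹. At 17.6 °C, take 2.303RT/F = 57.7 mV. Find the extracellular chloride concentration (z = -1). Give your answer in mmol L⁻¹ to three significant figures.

125 mmol L⁻¹

Nernst: E = (57.7/-1) · log₁₀([out]/[in]), so log₁₀([out]/[in]) = -30.4 × -1 / 57.7 = 0.5269.
[out]/[in] = 10^(0.5269) = 3.364.
[out] = 3.364 × 37.2 = 125.1 mmol L⁻¹.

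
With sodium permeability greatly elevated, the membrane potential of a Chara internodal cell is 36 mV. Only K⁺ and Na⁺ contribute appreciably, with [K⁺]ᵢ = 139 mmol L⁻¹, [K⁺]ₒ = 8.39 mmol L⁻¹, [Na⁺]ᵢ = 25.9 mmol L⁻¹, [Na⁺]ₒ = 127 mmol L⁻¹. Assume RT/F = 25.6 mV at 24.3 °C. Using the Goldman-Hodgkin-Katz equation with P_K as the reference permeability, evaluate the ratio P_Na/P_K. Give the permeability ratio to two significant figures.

26

Let α = P_Na/P_K. GHK: Vm = 25.6·ln[(Kₒ + α·Naₒ)/(Kᵢ + α·Naᵢ)].
e^(Vm/25.6) = e^(36.0/25.6) = 4.0806
So 4.0806·(Kᵢ + α·Naᵢ) = Kₒ + α·Naₒ → α = (4.0806·139.0 − 8.39) / (127.0 − 4.0806·25.9)
α = (567.2 − 8.39) / (127.0 − 105.7) = 558.8/21.31 = 26.22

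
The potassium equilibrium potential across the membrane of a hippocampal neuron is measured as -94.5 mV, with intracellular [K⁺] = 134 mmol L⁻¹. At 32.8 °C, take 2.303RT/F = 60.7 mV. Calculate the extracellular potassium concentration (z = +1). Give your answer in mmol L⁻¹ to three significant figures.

3.72 mmol L⁻¹

Nernst: E = (60.7/1) · log₁₀([out]/[in]), so log₁₀([out]/[in]) = -94.5 × 1 / 60.7 = -1.5568.
[out]/[in] = 10^(-1.5568) = 0.02774.
[out] = 0.02774 × 134 = 3.718 mmol L⁻¹.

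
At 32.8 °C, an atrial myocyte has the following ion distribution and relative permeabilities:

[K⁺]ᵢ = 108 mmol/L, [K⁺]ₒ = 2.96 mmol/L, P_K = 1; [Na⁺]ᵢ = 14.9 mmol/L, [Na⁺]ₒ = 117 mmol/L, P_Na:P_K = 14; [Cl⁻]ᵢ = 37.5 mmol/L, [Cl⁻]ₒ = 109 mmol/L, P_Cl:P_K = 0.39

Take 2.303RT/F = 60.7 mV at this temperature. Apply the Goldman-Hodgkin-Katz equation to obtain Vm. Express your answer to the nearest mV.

Vm = 60.7 · log₁₀[(Σ P·[cation]ₒ + Σ P·[anion]ᵢ) / (Σ P·[cation]ᵢ + Σ P·[anion]ₒ)]
Numerator = 1×2.96 + 14×117 + 0.39×37.5 = 1656
Denominator = 1×108 + 14×14.9 + 0.39×109 = 359.1
Vm = 60.7 · log₁₀(4.6102) = 60.7 × (0.6637) = 40.29 mV

40 mV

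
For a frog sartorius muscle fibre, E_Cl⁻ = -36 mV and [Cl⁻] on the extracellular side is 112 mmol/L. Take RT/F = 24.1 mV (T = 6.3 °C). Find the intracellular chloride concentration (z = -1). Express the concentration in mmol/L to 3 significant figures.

Nernst: E = (24.1/-1) · ln([out]/[in]), so ln([out]/[in]) = -36.0 × -1 / 24.1 = 1.4938.
[out]/[in] = e^(1.4938) = 4.454.
[in] = 112 / 4.454 = 25.15 mmol/L.

25.1 mmol/L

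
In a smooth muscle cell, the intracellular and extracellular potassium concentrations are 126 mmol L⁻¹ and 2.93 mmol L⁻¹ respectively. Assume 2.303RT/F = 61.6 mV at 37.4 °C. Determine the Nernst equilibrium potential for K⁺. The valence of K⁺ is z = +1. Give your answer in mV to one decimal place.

-100.6 mV

E = (61.6/z) · log₁₀([K⁺]_out/[K⁺]_in) with z = +1.
= (61.6/1) · log₁₀(2.93/126) = 61.60 · log₁₀(0.02325)
= 61.60 · (-1.6335) = -100.62 mV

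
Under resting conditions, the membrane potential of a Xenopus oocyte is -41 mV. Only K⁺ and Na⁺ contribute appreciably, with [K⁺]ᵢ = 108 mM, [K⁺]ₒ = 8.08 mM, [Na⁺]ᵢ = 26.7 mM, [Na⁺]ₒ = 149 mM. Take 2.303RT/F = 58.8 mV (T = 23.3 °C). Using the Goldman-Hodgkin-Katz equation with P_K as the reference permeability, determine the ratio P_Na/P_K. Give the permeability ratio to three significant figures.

0.0947

Let α = P_Na/P_K. GHK: Vm = 58.8·log₁₀[(Kₒ + α·Naₒ)/(Kᵢ + α·Naᵢ)].
10^(Vm/58.8) = 10^(-41.0/58.8) = 0.20078
So 0.20078·(Kᵢ + α·Naᵢ) = Kₒ + α·Naₒ → α = (0.20078·108.0 − 8.08) / (149.0 − 0.20078·26.7)
α = (21.68 − 8.08) / (149.0 − 5.361) = 13.6/143.6 = 0.09471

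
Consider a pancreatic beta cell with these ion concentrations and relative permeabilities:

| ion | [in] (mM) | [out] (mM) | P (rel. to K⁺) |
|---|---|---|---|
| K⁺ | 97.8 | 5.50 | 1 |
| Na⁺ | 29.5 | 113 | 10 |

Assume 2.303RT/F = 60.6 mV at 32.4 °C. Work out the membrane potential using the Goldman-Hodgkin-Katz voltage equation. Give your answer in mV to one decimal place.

27.9 mV

Vm = 60.6 · log₁₀[(Σ P·[cation]ₒ + Σ P·[anion]ᵢ) / (Σ P·[cation]ᵢ + Σ P·[anion]ₒ)]
Numerator = 1×5.50 + 10×113 = 1136
Denominator = 1×97.8 + 10×29.5 = 392.8
Vm = 60.6 · log₁₀(2.8908) = 60.6 × (0.4610) = 27.94 mV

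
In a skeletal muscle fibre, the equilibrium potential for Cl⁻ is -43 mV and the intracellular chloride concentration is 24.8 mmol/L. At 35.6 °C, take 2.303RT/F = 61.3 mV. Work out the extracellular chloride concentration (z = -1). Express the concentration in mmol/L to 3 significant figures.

125 mmol/L

Nernst: E = (61.3/-1) · log₁₀([out]/[in]), so log₁₀([out]/[in]) = -43.0 × -1 / 61.3 = 0.7015.
[out]/[in] = 10^(0.7015) = 5.029.
[out] = 5.029 × 24.8 = 124.7 mmol/L.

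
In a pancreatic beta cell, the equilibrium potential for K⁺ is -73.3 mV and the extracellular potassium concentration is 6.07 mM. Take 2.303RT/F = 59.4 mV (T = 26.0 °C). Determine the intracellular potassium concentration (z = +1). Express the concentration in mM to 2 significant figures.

Nernst: E = (59.4/1) · log₁₀([out]/[in]), so log₁₀([out]/[in]) = -73.3 × 1 / 59.4 = -1.2340.
[out]/[in] = 10^(-1.2340) = 0.05834.
[in] = 6.07 / 0.05834 = 104 mM.

100 mM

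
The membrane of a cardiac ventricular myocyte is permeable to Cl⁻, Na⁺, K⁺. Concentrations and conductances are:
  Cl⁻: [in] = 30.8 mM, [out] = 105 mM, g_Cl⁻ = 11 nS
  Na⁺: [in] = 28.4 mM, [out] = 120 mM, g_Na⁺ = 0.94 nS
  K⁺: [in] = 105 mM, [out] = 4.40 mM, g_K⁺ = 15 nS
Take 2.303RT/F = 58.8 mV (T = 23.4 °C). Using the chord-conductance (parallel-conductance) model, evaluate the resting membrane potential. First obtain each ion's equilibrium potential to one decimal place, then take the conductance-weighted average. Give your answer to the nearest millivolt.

-57 mV

E_Cl⁻ = (58.8/-1)·log₁₀(105/30.8) = -31.3 mV
E_Na⁺ = (58.8/1)·log₁₀(120/28.4) = 36.8 mV
E_K⁺ = (58.8/1)·log₁₀(4.40/105) = -81.0 mV
Vm = (Σ gᵢEᵢ)/(Σ gᵢ) = (11·-31.3 + 0.94·36.8 + 15·-81.0) / (11 + 0.94 + 15)
= -1524.71 / 26.94 = -56.60 mV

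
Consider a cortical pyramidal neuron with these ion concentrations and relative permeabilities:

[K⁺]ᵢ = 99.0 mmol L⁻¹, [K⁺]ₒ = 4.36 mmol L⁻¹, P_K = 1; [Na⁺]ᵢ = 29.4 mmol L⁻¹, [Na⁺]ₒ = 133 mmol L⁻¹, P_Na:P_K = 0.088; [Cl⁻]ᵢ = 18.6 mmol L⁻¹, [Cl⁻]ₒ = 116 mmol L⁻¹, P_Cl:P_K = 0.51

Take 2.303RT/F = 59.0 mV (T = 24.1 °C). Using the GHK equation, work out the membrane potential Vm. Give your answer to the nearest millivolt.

Vm = 59.0 · log₁₀[(Σ P·[cation]ₒ + Σ P·[anion]ᵢ) / (Σ P·[cation]ᵢ + Σ P·[anion]ₒ)]
Numerator = 1×4.36 + 0.088×133 + 0.51×18.6 = 25.55
Denominator = 1×99.0 + 0.088×29.4 + 0.51×116 = 160.7
Vm = 59.0 · log₁₀(0.15895) = 59.0 × (-0.7988) = -47.13 mV

-47 mV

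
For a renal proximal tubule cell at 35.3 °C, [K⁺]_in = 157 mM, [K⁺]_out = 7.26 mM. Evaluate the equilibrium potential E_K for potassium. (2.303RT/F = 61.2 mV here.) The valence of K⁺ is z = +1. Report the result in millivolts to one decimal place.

-81.7 mV

E = (61.2/z) · log₁₀([K⁺]_out/[K⁺]_in) with z = +1.
= (61.2/1) · log₁₀(7.26/157) = 61.20 · log₁₀(0.04624)
= 61.20 · (-1.3350) = -81.70 mV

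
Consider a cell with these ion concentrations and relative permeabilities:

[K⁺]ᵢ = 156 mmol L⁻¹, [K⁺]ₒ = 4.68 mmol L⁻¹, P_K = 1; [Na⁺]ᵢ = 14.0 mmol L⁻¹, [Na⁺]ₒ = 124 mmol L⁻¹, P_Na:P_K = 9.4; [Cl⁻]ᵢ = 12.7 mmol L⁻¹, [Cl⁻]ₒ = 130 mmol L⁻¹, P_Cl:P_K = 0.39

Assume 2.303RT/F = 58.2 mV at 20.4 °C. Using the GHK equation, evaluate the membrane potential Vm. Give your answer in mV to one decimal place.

31.5 mV

Vm = 58.2 · log₁₀[(Σ P·[cation]ₒ + Σ P·[anion]ᵢ) / (Σ P·[cation]ᵢ + Σ P·[anion]ₒ)]
Numerator = 1×4.68 + 9.4×124 + 0.39×12.7 = 1175
Denominator = 1×156 + 9.4×14.0 + 0.39×130 = 338.3
Vm = 58.2 · log₁₀(3.4739) = 58.2 × (0.5408) = 31.48 mV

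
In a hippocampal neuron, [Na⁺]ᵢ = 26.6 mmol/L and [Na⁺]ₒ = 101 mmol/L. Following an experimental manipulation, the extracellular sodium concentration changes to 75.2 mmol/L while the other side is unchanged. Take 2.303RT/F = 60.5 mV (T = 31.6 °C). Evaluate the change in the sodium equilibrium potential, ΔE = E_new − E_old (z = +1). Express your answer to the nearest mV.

E_old = (60.5/1)·log₁₀(101/26.6) = 35.06 mV
E_new = (60.5/1)·log₁₀(75.2/26.6) = 27.31 mV
ΔE = 27.31 − (35.06) = -7.75 mV

-8 mV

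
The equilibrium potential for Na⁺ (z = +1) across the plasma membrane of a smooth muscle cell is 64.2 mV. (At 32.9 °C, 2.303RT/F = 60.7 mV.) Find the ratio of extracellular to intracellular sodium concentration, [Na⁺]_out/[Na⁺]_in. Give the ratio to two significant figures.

log₁₀([out]/[in]) = E·z/(60.7) = 64.2 × 1 / 60.7 = 1.0577
[out]/[in] = 10^(1.0577) = 11.42

11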